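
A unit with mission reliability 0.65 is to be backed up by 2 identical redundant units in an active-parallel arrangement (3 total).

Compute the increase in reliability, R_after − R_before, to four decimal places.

R_before = 0.65
R_after = 1 − (1 − 0.65)^3 = 0.9571
ΔR = 0.9571 − 0.65 = 0.3071

0.3071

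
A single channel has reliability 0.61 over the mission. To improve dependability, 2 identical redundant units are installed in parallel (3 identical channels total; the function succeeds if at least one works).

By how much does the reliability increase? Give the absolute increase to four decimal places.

R_before = 0.61
R_after = 1 − (1 − 0.61)^3 = 0.9407
ΔR = 0.9407 − 0.61 = 0.3307

0.3307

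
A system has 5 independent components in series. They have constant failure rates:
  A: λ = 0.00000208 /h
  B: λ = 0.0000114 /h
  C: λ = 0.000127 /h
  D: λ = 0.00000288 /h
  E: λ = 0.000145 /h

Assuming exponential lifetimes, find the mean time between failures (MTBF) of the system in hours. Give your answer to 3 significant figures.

3470

Series of exponential components: λ_sys = Σ λ_i
λ_sys = 0.00000208 + 0.0000114 + 0.000127 + 0.00000288 + 0.000145 = 2.8836e-04 /h
MTBF = 1 / λ_sys = 3470 h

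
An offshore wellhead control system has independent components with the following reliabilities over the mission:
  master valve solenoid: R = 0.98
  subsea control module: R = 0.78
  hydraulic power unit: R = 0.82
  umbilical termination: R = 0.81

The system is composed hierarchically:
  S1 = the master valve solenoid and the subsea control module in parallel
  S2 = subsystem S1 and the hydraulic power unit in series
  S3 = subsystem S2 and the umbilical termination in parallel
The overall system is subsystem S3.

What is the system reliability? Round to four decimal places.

Parallel (master valve solenoid and subsea control module): 1 − (1 − 0.980000)(1 − 0.780000) = 0.995600
Series ([0.995600] and hydraulic power unit): 0.995600 × 0.820000 = 0.816392
Parallel ([0.816392] and umbilical termination): 1 − (1 − 0.816392)(1 − 0.810000) = 0.9651

0.9651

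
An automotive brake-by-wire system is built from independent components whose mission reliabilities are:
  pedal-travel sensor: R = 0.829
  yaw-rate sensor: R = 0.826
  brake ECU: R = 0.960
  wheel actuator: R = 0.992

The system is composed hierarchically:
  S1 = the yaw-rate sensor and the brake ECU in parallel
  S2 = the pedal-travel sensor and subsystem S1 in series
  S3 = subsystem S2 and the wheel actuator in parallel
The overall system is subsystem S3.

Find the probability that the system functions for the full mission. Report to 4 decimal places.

Parallel (yaw-rate sensor and brake ECU): 1 − (1 − 0.826000)(1 − 0.960000) = 0.993040
Series (pedal-travel sensor and [0.993040]): 0.829000 × 0.993040 = 0.823230
Parallel ([0.823230] and wheel actuator): 1 − (1 − 0.823230)(1 − 0.992000) = 0.9986

0.9986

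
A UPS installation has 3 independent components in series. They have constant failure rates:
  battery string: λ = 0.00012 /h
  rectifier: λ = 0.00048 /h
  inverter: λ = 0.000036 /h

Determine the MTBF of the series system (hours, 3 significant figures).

Series of exponential components: λ_sys = Σ λ_i
λ_sys = 0.00012 + 0.00048 + 0.000036 = 6.3600e-04 /h
MTBF = 1 / λ_sys = 1570 h

1570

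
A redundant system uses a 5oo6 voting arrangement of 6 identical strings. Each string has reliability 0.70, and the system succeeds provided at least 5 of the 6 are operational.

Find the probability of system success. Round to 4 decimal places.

R = Σ_{i=5}^{6} C(6,i) p^i (1−p)^{6−i} with p = 0.70
C(6,5)·0.70^5·0.30^1 = 0.302526
C(6,6)·0.70^6·0.30^0 = 0.117649
Sum = 0.4202

0.4202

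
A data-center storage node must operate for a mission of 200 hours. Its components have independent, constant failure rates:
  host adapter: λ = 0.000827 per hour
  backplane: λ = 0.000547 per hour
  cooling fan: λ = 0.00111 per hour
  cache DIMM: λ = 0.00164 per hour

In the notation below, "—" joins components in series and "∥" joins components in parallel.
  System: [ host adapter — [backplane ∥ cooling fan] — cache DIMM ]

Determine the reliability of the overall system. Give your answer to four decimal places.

0.5980

R(host adapter) = exp(−0.000827 × 200) = 0.847555
R(backplane) = exp(−0.000547 × 200) = 0.896372
R(cooling fan) = exp(−0.00111 × 200) = 0.800915
R(cache DIMM) = exp(−0.00164 × 200) = 0.720363
Parallel (backplane and cooling fan): 1 − (1 − 0.896372)(1 − 0.800915) = 0.979369
Series (host adapter, [0.979369], and cache DIMM): 0.847555 × 0.979369 × 0.720363 = 0.5980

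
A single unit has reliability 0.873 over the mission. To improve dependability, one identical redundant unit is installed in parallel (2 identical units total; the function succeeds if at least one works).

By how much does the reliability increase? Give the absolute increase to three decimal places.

R_before = 0.873
R_after = 1 − (1 − 0.873)^2 = 0.984
ΔR = 0.984 − 0.873 = 0.111

0.111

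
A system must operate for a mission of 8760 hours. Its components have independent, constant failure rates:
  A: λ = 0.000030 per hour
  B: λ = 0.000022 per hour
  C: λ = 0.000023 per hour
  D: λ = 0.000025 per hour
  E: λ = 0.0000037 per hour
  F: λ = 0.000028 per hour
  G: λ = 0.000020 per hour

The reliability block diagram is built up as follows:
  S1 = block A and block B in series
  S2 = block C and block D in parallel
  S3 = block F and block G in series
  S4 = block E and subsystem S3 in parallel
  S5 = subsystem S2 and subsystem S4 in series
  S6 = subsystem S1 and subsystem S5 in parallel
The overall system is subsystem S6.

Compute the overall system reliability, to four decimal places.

R(A) = exp(−0.000030 × 8760) = 0.768896
R(B) = exp(−0.000022 × 8760) = 0.824713
R(C) = exp(−0.000023 × 8760) = 0.817520
R(D) = exp(−0.000025 × 8760) = 0.803322
R(E) = exp(−0.0000037 × 8760) = 0.968108
R(F) = exp(−0.000028 × 8760) = 0.782485
R(G) = exp(−0.000020 × 8760) = 0.839289
Series (A and B): 0.768896 × 0.824713 = 0.634119
Parallel (C and D): 1 − (1 − 0.817520)(1 − 0.803322) = 0.964110
Series (F and G): 0.782485 × 0.839289 = 0.656731
Parallel (E and [0.656731]): 1 − (1 − 0.968108)(1 − 0.656731) = 0.989052
Series ([0.964110] and [0.989052]): 0.964110 × 0.989052 = 0.953555
Parallel ([0.634119] and [0.953555]): 1 − (1 − 0.634119)(1 − 0.953555) = 0.9830

0.9830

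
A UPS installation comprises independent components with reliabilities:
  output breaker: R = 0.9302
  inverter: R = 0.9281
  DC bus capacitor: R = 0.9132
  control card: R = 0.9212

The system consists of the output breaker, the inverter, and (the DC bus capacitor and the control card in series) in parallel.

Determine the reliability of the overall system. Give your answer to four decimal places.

0.9992

Series (DC bus capacitor and control card): 0.913200 × 0.921200 = 0.841240
Parallel (output breaker, inverter, and [0.841240]): 1 − (1 − 0.930200)(1 − 0.928100)(1 − 0.841240) = 0.9992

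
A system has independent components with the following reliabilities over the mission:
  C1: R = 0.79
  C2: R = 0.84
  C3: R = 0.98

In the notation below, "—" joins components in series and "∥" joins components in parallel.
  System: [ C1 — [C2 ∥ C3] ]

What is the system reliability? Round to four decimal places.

0.7875

Parallel (C2 and C3): 1 − (1 − 0.840000)(1 − 0.980000) = 0.996800
Series (C1 and [0.996800]): 0.790000 × 0.996800 = 0.7875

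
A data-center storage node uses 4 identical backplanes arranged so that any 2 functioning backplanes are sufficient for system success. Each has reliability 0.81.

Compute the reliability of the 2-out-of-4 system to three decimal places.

0.976

R = Σ_{i=2}^{4} C(4,i) p^i (1−p)^{4−i} with p = 0.81
C(4,2)·0.81^2·0.19^2 = 0.14211
C(4,3)·0.81^3·0.19^1 = 0.40390
C(4,4)·0.81^4·0.19^0 = 0.43047
Sum = 0.976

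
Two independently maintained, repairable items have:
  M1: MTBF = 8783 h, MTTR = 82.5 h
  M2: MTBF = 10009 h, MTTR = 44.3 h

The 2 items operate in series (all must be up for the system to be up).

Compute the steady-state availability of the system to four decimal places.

0.9863

A(M1) = MTBF/(MTBF+MTTR) = 8783/(8783+82.5) = 0.990694
A(M2) = MTBF/(MTBF+MTTR) = 10009/(10009+44.3) = 0.995593
Series availability: 0.990694 × 0.995593 = 0.9863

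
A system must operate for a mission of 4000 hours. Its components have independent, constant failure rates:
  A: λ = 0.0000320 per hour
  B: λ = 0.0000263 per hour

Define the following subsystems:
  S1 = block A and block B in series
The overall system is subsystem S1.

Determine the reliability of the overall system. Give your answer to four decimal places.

0.7920

R(A) = exp(−0.0000320 × 4000) = 0.879853
R(B) = exp(−0.0000263 × 4000) = 0.900144
Series (A and B): 0.879853 × 0.900144 = 0.7920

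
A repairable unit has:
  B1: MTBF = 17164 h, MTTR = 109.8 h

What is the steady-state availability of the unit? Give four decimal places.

0.9936

A(B1) = MTBF/(MTBF+MTTR) = 17164/(17164+109.8) = 0.9936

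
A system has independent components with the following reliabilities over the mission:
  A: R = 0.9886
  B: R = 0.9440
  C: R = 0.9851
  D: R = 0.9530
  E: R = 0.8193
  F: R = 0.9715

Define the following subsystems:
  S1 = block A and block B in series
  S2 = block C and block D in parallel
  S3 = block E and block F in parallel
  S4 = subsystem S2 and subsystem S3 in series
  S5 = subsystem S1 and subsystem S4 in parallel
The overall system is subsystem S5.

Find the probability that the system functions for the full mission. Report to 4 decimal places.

Series (A and B): 0.988600 × 0.944000 = 0.933238
Parallel (C and D): 1 − (1 − 0.985100)(1 − 0.953000) = 0.999300
Parallel (E and F): 1 − (1 − 0.819300)(1 − 0.971500) = 0.994850
Series ([0.999300] and [0.994850]): 0.999300 × 0.994850 = 0.994154
Parallel ([0.933238] and [0.994154]): 1 − (1 − 0.933238)(1 − 0.994154) = 0.9996

0.9996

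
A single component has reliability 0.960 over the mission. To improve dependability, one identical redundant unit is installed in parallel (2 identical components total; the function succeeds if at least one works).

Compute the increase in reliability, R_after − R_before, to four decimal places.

R_before = 0.960
R_after = 1 − (1 − 0.960)^2 = 0.9984
ΔR = 0.9984 − 0.960 = 0.0384

0.0384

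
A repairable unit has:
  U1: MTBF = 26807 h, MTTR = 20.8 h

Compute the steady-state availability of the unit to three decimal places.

0.999

A(U1) = MTBF/(MTBF+MTTR) = 26807/(26807+20.8) = 0.999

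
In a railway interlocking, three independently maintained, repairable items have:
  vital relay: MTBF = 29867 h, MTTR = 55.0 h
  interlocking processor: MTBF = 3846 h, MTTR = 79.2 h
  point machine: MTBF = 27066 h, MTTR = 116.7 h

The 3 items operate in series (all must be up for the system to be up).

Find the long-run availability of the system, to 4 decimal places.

0.9738

A(vital relay) = MTBF/(MTBF+MTTR) = 29867/(29867+55.0) = 0.998162
A(interlocking processor) = MTBF/(MTBF+MTTR) = 3846/(3846+79.2) = 0.979823
A(point machine) = MTBF/(MTBF+MTTR) = 27066/(27066+116.7) = 0.995707
Series availability: 0.998162 × 0.979823 × 0.995707 = 0.9738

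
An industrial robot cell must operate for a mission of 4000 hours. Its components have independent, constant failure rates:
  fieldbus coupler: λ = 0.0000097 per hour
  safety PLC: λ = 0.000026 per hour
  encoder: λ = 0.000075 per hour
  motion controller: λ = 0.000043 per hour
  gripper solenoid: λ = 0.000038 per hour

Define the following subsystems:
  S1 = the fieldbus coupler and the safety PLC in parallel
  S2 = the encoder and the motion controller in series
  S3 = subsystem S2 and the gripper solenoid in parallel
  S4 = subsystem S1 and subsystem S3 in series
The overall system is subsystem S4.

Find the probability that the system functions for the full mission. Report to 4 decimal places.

R(fieldbus coupler) = exp(−0.0000097 × 4000) = 0.961943
R(safety PLC) = exp(−0.000026 × 4000) = 0.901225
R(encoder) = exp(−0.000075 × 4000) = 0.740818
R(motion controller) = exp(−0.000043 × 4000) = 0.841979
R(gripper solenoid) = exp(−0.000038 × 4000) = 0.858988
Parallel (fieldbus coupler and safety PLC): 1 − (1 − 0.961943)(1 − 0.901225) = 0.996241
Series (encoder and motion controller): 0.740818 × 0.841979 = 0.623753
Parallel ([0.623753] and gripper solenoid): 1 − (1 − 0.623753)(1 − 0.858988) = 0.946945
Series ([0.996241] and [0.946945]): 0.996241 × 0.946945 = 0.9434

0.9434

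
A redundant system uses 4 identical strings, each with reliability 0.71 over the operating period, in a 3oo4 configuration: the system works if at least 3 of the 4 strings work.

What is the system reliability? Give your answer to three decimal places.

R = Σ_{i=3}^{4} C(4,i) p^i (1−p)^{4−i} with p = 0.71
C(4,3)·0.71^3·0.29^1 = 0.41518
C(4,4)·0.71^4·0.29^0 = 0.25412
Sum = 0.669

0.669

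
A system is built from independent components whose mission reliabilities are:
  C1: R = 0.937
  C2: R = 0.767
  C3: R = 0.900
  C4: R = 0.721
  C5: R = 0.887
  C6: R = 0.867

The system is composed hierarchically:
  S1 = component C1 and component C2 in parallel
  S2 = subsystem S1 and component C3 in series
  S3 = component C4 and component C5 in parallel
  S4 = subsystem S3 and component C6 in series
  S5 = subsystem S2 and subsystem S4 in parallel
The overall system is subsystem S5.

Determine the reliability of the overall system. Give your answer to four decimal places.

Parallel (C1 and C2): 1 − (1 − 0.937000)(1 − 0.767000) = 0.985321
Series ([0.985321] and C3): 0.985321 × 0.900000 = 0.886789
Parallel (C4 and C5): 1 − (1 − 0.721000)(1 − 0.887000) = 0.968473
Series ([0.968473] and C6): 0.968473 × 0.867000 = 0.839666
Parallel ([0.886789] and [0.839666]): 1 − (1 − 0.886789)(1 − 0.839666) = 0.9818

0.9818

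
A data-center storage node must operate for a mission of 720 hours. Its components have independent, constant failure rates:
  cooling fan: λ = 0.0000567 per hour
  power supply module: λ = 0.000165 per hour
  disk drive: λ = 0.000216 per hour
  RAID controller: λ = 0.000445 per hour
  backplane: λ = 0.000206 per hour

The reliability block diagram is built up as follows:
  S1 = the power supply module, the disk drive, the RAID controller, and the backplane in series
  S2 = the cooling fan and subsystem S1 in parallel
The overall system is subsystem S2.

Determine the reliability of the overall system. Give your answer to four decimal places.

0.9790

R(cooling fan) = exp(−0.0000567 × 720) = 0.959998
R(power supply module) = exp(−0.000165 × 720) = 0.887985
R(disk drive) = exp(−0.000216 × 720) = 0.855970
R(RAID controller) = exp(−0.000445 × 720) = 0.725859
R(backplane) = exp(−0.000206 × 720) = 0.862155
Series (power supply module, disk drive, RAID controller, and backplane): 0.887985 × 0.855970 × 0.725859 × 0.862155 = 0.475666
Parallel (cooling fan and [0.475666]): 1 − (1 − 0.959998)(1 − 0.475666) = 0.9790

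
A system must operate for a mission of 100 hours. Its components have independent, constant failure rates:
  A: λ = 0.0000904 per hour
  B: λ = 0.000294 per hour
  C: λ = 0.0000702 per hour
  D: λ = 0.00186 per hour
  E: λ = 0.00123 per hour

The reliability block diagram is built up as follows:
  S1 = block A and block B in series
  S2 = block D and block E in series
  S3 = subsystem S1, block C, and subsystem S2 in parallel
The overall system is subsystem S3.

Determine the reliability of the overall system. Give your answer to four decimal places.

R(A) = exp(−0.0000904 × 100) = 0.991001
R(B) = exp(−0.000294 × 100) = 0.971028
R(C) = exp(−0.0000702 × 100) = 0.993005
R(D) = exp(−0.00186 × 100) = 0.830274
R(E) = exp(−0.00123 × 100) = 0.884264
Series (A and B): 0.991001 × 0.971028 = 0.962290
Series (D and E): 0.830274 × 0.884264 = 0.734181
Parallel ([0.962290], C, and [0.734181]): 1 − (1 − 0.962290)(1 − 0.993005)(1 − 0.734181) = 0.9999

0.9999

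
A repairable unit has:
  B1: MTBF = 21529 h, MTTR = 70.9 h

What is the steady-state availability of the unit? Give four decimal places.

0.9967

A(B1) = MTBF/(MTBF+MTTR) = 21529/(21529+70.9) = 0.9967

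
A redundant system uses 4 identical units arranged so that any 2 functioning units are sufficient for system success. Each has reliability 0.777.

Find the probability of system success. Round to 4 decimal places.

0.9631

R = Σ_{i=2}^{4} C(4,i) p^i (1−p)^{4−i} with p = 0.777
C(4,2)·0.777^2·0.223^2 = 0.180137
C(4,3)·0.777^3·0.223^1 = 0.418435
C(4,4)·0.777^4·0.223^0 = 0.364489
Sum = 0.9631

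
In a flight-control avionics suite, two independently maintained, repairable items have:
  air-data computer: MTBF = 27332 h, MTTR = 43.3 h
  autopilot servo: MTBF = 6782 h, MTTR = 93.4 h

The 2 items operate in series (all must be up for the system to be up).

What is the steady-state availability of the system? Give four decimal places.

A(air-data computer) = MTBF/(MTBF+MTTR) = 27332/(27332+43.3) = 0.998418
A(autopilot servo) = MTBF/(MTBF+MTTR) = 6782/(6782+93.4) = 0.986415
Series availability: 0.998418 × 0.986415 = 0.9849

0.9849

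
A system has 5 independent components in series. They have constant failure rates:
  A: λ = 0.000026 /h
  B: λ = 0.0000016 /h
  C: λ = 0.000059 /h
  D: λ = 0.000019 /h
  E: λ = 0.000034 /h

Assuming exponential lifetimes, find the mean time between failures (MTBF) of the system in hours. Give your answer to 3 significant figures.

7160

Series of exponential components: λ_sys = Σ λ_i
λ_sys = 0.000026 + 0.0000016 + 0.000059 + 0.000019 + 0.000034 = 1.3960e-04 /h
MTBF = 1 / λ_sys = 7160 h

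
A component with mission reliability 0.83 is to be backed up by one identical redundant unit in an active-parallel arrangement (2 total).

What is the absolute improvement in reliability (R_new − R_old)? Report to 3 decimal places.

R_before = 0.83
R_after = 1 − (1 − 0.83)^2 = 0.971
ΔR = 0.971 − 0.83 = 0.141

0.141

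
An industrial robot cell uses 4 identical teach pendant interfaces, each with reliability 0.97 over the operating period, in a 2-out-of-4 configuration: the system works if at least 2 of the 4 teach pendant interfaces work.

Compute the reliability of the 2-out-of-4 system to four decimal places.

R = Σ_{i=2}^{4} C(4,i) p^i (1−p)^{4−i} with p = 0.97
C(4,2)·0.97^2·0.03^2 = 0.005081
C(4,3)·0.97^3·0.03^1 = 0.109521
C(4,4)·0.97^4·0.03^0 = 0.885293
Sum = 0.9999

0.9999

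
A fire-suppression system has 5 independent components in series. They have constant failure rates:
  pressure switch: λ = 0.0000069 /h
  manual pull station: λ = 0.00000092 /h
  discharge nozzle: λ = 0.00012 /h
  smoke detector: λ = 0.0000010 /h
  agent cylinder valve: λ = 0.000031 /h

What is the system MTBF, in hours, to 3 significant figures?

6260

Series of exponential components: λ_sys = Σ λ_i
λ_sys = 0.0000069 + 0.00000092 + 0.00012 + 0.0000010 + 0.000031 = 1.5982e-04 /h
MTBF = 1 / λ_sys = 6260 h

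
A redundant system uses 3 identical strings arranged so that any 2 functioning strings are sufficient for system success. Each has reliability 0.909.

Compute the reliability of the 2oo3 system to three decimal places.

R = Σ_{i=2}^{3} C(3,i) p^i (1−p)^{3−i} with p = 0.909
C(3,2)·0.909^2·0.091^1 = 0.22557
C(3,3)·0.909^3·0.091^0 = 0.75109
Sum = 0.977

0.977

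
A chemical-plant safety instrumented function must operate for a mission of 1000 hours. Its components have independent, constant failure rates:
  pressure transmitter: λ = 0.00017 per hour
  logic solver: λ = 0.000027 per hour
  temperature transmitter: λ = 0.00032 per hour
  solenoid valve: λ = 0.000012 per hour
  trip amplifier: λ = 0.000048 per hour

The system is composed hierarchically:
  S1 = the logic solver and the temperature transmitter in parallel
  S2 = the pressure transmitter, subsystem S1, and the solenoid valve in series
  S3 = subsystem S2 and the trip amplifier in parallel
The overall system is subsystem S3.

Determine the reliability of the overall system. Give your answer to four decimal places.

R(pressure transmitter) = exp(−0.00017 × 1000) = 0.843665
R(logic solver) = exp(−0.000027 × 1000) = 0.973361
R(temperature transmitter) = exp(−0.00032 × 1000) = 0.726149
R(solenoid valve) = exp(−0.000012 × 1000) = 0.988072
R(trip amplifier) = exp(−0.000048 × 1000) = 0.953134
Parallel (logic solver and temperature transmitter): 1 − (1 − 0.973361)(1 − 0.726149) = 0.992705
Series (pressure transmitter, [0.992705], and solenoid valve): 0.843665 × 0.992705 × 0.988072 = 0.827521
Parallel ([0.827521] and trip amplifier): 1 − (1 − 0.827521)(1 − 0.953134) = 0.9919

0.9919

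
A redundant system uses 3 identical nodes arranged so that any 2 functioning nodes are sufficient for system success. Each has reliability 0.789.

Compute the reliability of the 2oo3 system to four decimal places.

0.8852

R = Σ_{i=2}^{3} C(3,i) p^i (1−p)^{3−i} with p = 0.789
C(3,2)·0.789^2·0.211^1 = 0.394056
C(3,3)·0.789^3·0.211^0 = 0.491169
Sum = 0.8852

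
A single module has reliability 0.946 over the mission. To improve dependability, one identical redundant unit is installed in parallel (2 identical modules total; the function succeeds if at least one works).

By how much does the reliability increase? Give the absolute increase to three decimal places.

R_before = 0.946
R_after = 1 − (1 − 0.946)^2 = 0.997
ΔR = 0.997 − 0.946 = 0.051

0.051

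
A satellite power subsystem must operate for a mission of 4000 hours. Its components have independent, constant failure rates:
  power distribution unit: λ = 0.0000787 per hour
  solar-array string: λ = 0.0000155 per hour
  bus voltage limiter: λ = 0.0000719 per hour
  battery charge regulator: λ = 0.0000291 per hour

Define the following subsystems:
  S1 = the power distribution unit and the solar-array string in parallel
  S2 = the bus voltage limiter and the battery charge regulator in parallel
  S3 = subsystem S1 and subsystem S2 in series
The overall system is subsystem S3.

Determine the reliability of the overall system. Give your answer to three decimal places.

R(power distribution unit) = exp(−0.0000787 × 4000) = 0.72993
R(solar-array string) = exp(−0.0000155 × 4000) = 0.93988
R(bus voltage limiter) = exp(−0.0000719 × 4000) = 0.75006
R(battery charge regulator) = exp(−0.0000291 × 4000) = 0.89012
Parallel (power distribution unit and solar-array string): 1 − (1 − 0.72993)(1 − 0.93988) = 0.98376
Parallel (bus voltage limiter and battery charge regulator): 1 − (1 − 0.75006)(1 − 0.89012) = 0.97254
Series ([0.98376] and [0.97254]): 0.98376 × 0.97254 = 0.957

0.957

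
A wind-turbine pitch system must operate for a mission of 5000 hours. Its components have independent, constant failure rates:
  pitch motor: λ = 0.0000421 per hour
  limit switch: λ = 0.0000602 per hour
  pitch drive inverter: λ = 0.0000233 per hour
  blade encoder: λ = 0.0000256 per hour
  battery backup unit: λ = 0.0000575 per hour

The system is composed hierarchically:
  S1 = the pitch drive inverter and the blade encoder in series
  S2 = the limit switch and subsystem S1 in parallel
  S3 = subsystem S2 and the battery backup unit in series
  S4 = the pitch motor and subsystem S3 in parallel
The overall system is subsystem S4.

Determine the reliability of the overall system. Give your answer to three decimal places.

R(pitch motor) = exp(−0.0000421 × 5000) = 0.81018
R(limit switch) = exp(−0.0000602 × 5000) = 0.74008
R(pitch drive inverter) = exp(−0.0000233 × 5000) = 0.89003
R(blade encoder) = exp(−0.0000256 × 5000) = 0.87985
R(battery backup unit) = exp(−0.0000575 × 5000) = 0.75014
Series (pitch drive inverter and blade encoder): 0.89003 × 0.87985 = 0.78309
Parallel (limit switch and [0.78309]): 1 − (1 − 0.74008)(1 − 0.78309) = 0.94362
Series ([0.94362] and battery backup unit): 0.94362 × 0.75014 = 0.70785
Parallel (pitch motor and [0.70785]): 1 − (1 − 0.81018)(1 − 0.70785) = 0.945

0.945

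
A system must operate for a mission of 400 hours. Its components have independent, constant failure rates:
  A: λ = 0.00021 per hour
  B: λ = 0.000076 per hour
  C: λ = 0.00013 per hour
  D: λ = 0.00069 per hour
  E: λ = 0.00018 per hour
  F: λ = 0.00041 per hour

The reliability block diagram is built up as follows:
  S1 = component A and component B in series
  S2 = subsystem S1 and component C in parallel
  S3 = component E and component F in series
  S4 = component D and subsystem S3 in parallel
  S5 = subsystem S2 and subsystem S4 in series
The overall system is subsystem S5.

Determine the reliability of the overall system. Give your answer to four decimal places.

R(A) = exp(−0.00021 × 400) = 0.919431
R(B) = exp(−0.000076 × 400) = 0.970057
R(C) = exp(−0.00013 × 400) = 0.949329
R(D) = exp(−0.00069 × 400) = 0.758813
R(E) = exp(−0.00018 × 400) = 0.930531
R(F) = exp(−0.00041 × 400) = 0.848742
Series (A and B): 0.919431 × 0.970057 = 0.891900
Parallel ([0.891900] and C): 1 − (1 − 0.891900)(1 − 0.949329) = 0.994522
Series (E and F): 0.930531 × 0.848742 = 0.789781
Parallel (D and [0.789781]): 1 − (1 − 0.758813)(1 − 0.789781) = 0.949298
Series ([0.994522] and [0.949298]): 0.994522 × 0.949298 = 0.9441

0.9441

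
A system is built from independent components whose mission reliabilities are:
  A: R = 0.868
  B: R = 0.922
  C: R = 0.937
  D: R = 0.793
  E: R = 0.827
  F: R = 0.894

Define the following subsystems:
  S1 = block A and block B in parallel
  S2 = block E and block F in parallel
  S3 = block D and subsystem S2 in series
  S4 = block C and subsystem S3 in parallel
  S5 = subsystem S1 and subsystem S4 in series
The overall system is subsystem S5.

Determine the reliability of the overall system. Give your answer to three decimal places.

0.976

Parallel (A and B): 1 − (1 − 0.86800)(1 − 0.92200) = 0.98970
Parallel (E and F): 1 − (1 − 0.82700)(1 − 0.89400) = 0.98166
Series (D and [0.98166]): 0.79300 × 0.98166 = 0.77846
Parallel (C and [0.77846]): 1 − (1 − 0.93700)(1 − 0.77846) = 0.98604
Series ([0.98970] and [0.98604]): 0.98970 × 0.98604 = 0.976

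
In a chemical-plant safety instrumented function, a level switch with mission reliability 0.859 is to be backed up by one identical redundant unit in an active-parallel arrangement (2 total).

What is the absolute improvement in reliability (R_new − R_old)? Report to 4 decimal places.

R_before = 0.859
R_after = 1 − (1 − 0.859)^2 = 0.9801
ΔR = 0.9801 − 0.859 = 0.1211

0.1211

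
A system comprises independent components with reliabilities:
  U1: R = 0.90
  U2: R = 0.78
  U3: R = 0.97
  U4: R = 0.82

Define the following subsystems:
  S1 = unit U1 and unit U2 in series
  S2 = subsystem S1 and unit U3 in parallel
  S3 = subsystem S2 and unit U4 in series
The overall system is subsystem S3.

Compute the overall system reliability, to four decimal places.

0.8127

Series (U1 and U2): 0.900000 × 0.780000 = 0.702000
Parallel ([0.702000] and U3): 1 − (1 − 0.702000)(1 − 0.970000) = 0.991060
Series ([0.991060] and U4): 0.991060 × 0.820000 = 0.8127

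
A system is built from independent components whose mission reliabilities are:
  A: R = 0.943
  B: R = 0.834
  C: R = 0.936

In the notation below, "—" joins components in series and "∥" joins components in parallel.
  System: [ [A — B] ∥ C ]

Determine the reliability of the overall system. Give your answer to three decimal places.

0.986

Series (A and B): 0.94300 × 0.83400 = 0.78646
Parallel ([0.78646] and C): 1 − (1 − 0.78646)(1 − 0.93600) = 0.986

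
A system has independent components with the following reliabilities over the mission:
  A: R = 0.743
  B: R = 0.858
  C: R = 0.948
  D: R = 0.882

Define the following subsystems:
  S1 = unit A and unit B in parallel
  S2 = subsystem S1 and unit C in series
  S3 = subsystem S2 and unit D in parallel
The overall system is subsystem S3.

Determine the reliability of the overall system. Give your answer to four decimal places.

0.9898

Parallel (A and B): 1 − (1 − 0.743000)(1 − 0.858000) = 0.963506
Series ([0.963506] and C): 0.963506 × 0.948000 = 0.913404
Parallel ([0.913404] and D): 1 − (1 − 0.913404)(1 − 0.882000) = 0.9898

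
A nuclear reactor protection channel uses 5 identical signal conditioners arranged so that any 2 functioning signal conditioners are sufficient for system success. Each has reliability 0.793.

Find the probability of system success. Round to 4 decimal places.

R = Σ_{i=2}^{5} C(5,i) p^i (1−p)^{5−i} with p = 0.793
C(5,2)·0.793^2·0.207^3 = 0.055777
C(5,3)·0.793^3·0.207^2 = 0.213678
C(5,4)·0.793^4·0.207^1 = 0.409292
C(5,5)·0.793^5·0.207^0 = 0.313593
Sum = 0.9923

0.9923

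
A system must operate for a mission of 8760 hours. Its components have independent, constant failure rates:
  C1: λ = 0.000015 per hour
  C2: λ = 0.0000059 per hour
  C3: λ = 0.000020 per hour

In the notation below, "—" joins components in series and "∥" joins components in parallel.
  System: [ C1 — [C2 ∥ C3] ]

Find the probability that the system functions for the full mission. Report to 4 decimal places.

0.8698

R(C1) = exp(−0.000015 × 8760) = 0.876867
R(C2) = exp(−0.0000059 × 8760) = 0.949629
R(C3) = exp(−0.000020 × 8760) = 0.839289
Parallel (C2 and C3): 1 − (1 − 0.949629)(1 − 0.839289) = 0.991905
Series (C1 and [0.991905]): 0.876867 × 0.991905 = 0.8698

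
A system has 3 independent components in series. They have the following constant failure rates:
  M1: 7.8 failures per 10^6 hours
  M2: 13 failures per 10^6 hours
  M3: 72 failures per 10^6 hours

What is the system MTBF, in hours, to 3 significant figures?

10800

Series of exponential components: λ_sys = Σ λ_i
λ_sys = 0.0000078 + 0.000013 + 0.000072 = 9.2800e-05 /h
MTBF = 1 / λ_sys = 10800 h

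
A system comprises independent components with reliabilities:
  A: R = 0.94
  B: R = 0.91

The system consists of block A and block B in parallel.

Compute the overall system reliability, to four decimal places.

Parallel (A and B): 1 − (1 − 0.940000)(1 − 0.910000) = 0.9946

0.9946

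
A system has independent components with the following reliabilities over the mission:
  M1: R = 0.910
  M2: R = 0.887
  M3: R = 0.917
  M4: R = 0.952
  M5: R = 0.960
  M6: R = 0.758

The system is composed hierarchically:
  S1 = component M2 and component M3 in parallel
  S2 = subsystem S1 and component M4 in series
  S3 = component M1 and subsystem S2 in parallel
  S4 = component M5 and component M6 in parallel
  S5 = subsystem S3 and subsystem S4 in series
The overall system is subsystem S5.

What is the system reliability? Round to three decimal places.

0.985

Parallel (M2 and M3): 1 − (1 − 0.88700)(1 − 0.91700) = 0.99062
Series ([0.99062] and M4): 0.99062 × 0.95200 = 0.94307
Parallel (M1 and [0.94307]): 1 − (1 − 0.91000)(1 − 0.94307) = 0.99488
Parallel (M5 and M6): 1 − (1 − 0.96000)(1 − 0.75800) = 0.99032
Series ([0.99488] and [0.99032]): 0.99488 × 0.99032 = 0.985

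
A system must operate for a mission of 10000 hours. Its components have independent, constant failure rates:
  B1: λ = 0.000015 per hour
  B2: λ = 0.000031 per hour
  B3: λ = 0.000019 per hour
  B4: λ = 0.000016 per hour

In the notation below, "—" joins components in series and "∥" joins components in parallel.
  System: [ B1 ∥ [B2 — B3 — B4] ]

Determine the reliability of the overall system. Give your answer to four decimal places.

0.9327

R(B1) = exp(−0.000015 × 10000) = 0.860708
R(B2) = exp(−0.000031 × 10000) = 0.733447
R(B3) = exp(−0.000019 × 10000) = 0.826959
R(B4) = exp(−0.000016 × 10000) = 0.852144
Series (B2, B3, and B4): 0.733447 × 0.826959 × 0.852144 = 0.516851
Parallel (B1 and [0.516851]): 1 − (1 − 0.860708)(1 − 0.516851) = 0.9327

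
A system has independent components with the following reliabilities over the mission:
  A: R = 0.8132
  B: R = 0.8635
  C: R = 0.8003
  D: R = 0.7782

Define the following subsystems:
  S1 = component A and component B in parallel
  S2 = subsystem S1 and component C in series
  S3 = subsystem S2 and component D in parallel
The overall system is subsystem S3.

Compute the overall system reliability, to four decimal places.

0.9512

Parallel (A and B): 1 − (1 − 0.813200)(1 − 0.863500) = 0.974502
Series ([0.974502] and C): 0.974502 × 0.800300 = 0.779894
Parallel ([0.779894] and D): 1 − (1 − 0.779894)(1 − 0.778200) = 0.9512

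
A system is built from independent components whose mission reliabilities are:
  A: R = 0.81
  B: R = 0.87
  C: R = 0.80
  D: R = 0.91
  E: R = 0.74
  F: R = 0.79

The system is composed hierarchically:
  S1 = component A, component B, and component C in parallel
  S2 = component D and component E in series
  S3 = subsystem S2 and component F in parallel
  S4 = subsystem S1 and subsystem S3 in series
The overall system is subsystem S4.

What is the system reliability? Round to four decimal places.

0.9268

Parallel (A, B, and C): 1 − (1 − 0.810000)(1 − 0.870000)(1 − 0.800000) = 0.995060
Series (D and E): 0.910000 × 0.740000 = 0.673400
Parallel ([0.673400] and F): 1 − (1 − 0.673400)(1 − 0.790000) = 0.931414
Series ([0.995060] and [0.931414]): 0.995060 × 0.931414 = 0.9268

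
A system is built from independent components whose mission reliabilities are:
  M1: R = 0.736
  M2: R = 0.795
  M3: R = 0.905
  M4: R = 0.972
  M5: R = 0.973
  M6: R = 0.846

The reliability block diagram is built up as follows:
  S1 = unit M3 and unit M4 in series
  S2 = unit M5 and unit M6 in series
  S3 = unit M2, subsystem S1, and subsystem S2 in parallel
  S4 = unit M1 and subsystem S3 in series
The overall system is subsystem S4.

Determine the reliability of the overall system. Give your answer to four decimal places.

Series (M3 and M4): 0.905000 × 0.972000 = 0.879660
Series (M5 and M6): 0.973000 × 0.846000 = 0.823158
Parallel (M2, [0.879660], and [0.823158]): 1 − (1 − 0.795000)(1 − 0.879660)(1 − 0.823158) = 0.995637
Series (M1 and [0.995637]): 0.736000 × 0.995637 = 0.7328

0.7328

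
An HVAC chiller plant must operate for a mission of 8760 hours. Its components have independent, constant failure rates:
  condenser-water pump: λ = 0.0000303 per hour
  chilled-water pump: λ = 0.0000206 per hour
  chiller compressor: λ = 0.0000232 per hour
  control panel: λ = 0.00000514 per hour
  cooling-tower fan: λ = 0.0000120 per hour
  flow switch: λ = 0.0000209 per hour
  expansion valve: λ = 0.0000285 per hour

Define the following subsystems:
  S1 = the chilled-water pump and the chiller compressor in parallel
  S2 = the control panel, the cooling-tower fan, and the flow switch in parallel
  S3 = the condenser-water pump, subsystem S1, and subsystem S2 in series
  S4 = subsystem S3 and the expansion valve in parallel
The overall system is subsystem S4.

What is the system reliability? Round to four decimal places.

0.9432

R(condenser-water pump) = exp(−0.0000303 × 8760) = 0.766878
R(chilled-water pump) = exp(−0.0000206 × 8760) = 0.834889
R(chiller compressor) = exp(−0.0000232 × 8760) = 0.816089
R(control panel) = exp(−0.00000514 × 8760) = 0.955972
R(cooling-tower fan) = exp(−0.0000120 × 8760) = 0.900216
R(flow switch) = exp(−0.0000209 × 8760) = 0.832698
R(expansion valve) = exp(−0.0000285 × 8760) = 0.779066
Parallel (chilled-water pump and chiller compressor): 1 − (1 − 0.834889)(1 − 0.816089) = 0.969634
Parallel (control panel, cooling-tower fan, and flow switch): 1 − (1 − 0.955972)(1 − 0.900216)(1 − 0.832698) = 0.999265
Series (condenser-water pump, [0.969634], and [0.999265]): 0.766878 × 0.969634 × 0.999265 = 0.743044
Parallel ([0.743044] and expansion valve): 1 − (1 − 0.743044)(1 − 0.779066) = 0.9432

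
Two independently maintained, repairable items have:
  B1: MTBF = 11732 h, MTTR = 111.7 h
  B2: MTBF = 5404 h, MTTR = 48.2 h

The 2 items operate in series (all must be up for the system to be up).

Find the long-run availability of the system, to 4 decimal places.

A(B1) = MTBF/(MTBF+MTTR) = 11732/(11732+111.7) = 0.990569
A(B2) = MTBF/(MTBF+MTTR) = 5404/(5404+48.2) = 0.991160
Series availability: 0.990569 × 0.991160 = 0.9818

0.9818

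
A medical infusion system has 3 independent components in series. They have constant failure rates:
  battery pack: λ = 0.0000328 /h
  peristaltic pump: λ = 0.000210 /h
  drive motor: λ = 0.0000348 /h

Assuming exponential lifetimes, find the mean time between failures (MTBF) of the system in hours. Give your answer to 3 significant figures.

Series of exponential components: λ_sys = Σ λ_i
λ_sys = 0.0000328 + 0.000210 + 0.0000348 = 2.7760e-04 /h
MTBF = 1 / λ_sys = 3600 h

3600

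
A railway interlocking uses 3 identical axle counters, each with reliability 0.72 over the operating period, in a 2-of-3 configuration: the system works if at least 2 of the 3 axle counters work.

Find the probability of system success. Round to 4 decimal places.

R = Σ_{i=2}^{3} C(3,i) p^i (1−p)^{3−i} with p = 0.72
C(3,2)·0.72^2·0.28^1 = 0.435456
C(3,3)·0.72^3·0.28^0 = 0.373248
Sum = 0.8087

0.8087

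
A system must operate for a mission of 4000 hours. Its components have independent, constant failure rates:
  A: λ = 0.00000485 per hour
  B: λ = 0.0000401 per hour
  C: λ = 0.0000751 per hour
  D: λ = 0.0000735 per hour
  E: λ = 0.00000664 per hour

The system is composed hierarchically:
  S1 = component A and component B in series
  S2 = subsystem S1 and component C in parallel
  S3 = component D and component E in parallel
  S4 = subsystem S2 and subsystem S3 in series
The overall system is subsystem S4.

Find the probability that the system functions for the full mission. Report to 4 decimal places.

R(A) = exp(−0.00000485 × 4000) = 0.980787
R(B) = exp(−0.0000401 × 4000) = 0.851803
R(C) = exp(−0.0000751 × 4000) = 0.740522
R(D) = exp(−0.0000735 × 4000) = 0.745276
R(E) = exp(−0.00000664 × 4000) = 0.973790
Series (A and B): 0.980787 × 0.851803 = 0.835437
Parallel ([0.835437] and C): 1 − (1 − 0.835437)(1 − 0.740522) = 0.957300
Parallel (D and E): 1 − (1 − 0.745276)(1 − 0.973790) = 0.993324
Series ([0.957300] and [0.993324]): 0.957300 × 0.993324 = 0.9509

0.9509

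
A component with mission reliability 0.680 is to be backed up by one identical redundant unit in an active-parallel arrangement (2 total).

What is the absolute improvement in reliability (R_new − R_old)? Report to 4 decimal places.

R_before = 0.680
R_after = 1 − (1 − 0.680)^2 = 0.8976
ΔR = 0.8976 − 0.680 = 0.2176

0.2176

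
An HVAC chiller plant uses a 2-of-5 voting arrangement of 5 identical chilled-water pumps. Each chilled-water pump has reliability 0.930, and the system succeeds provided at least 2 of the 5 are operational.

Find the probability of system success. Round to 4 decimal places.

0.9999

R = Σ_{i=2}^{5} C(5,i) p^i (1−p)^{5−i} with p = 0.930
C(5,2)·0.930^2·0.070^3 = 0.002967
C(5,3)·0.930^3·0.070^2 = 0.039413
C(5,4)·0.930^4·0.070^1 = 0.261818
C(5,5)·0.930^5·0.070^0 = 0.695688
Sum = 0.9999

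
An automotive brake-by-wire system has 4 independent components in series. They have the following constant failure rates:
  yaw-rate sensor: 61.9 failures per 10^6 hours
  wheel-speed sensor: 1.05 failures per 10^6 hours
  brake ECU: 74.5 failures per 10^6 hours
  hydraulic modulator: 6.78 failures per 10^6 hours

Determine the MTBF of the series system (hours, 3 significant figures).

6930

Series of exponential components: λ_sys = Σ λ_i
λ_sys = 0.0000619 + 0.00000105 + 0.0000745 + 0.00000678 = 1.4423e-04 /h
MTBF = 1 / λ_sys = 6930 h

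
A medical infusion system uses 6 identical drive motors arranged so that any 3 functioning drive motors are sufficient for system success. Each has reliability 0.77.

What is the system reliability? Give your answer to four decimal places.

0.9720

R = Σ_{i=3}^{6} C(6,i) p^i (1−p)^{6−i} with p = 0.77
C(6,3)·0.77^3·0.23^3 = 0.111093
C(6,4)·0.77^4·0.23^2 = 0.278939
C(6,5)·0.77^5·0.23^1 = 0.373536
C(6,6)·0.77^6·0.23^0 = 0.208422
Sum = 0.9720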